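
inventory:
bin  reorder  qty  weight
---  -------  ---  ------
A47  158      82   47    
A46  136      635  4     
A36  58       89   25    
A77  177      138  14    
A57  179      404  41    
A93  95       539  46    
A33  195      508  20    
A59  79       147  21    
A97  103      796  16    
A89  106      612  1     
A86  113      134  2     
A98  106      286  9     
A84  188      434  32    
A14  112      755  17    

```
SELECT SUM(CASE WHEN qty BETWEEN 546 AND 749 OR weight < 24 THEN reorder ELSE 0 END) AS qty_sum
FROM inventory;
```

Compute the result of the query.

1127

bin=A47: ✗
bin=A46: ✓ → 136
bin=A36: ✗
bin=A77: ✓ → 177
bin=A57: ✗
bin=A93: ✗
bin=A33: ✓ → 195
bin=A59: ✓ → 79
bin=A97: ✓ → 103
bin=A89: ✓ → 106
bin=A86: ✓ → 113
bin=A98: ✓ → 106
bin=A84: ✗
bin=A14: ✓ → 112
qty_sum = 136 + 177 + 195 + 79 + 103 + 106 + 113 + 106 + 112 = 1127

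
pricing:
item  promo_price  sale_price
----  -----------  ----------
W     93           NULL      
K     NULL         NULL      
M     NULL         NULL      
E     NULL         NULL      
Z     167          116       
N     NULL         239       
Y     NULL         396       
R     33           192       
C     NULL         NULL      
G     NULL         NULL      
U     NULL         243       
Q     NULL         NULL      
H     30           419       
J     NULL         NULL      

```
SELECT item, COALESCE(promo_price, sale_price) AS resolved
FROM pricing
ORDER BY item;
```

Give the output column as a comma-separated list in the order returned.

NULL, NULL, NULL, 30, NULL, NULL, NULL, 239, NULL, 33, 243, 93, 396, 167

item=C: promo_price=NULL, sale_price=NULL (all NULL) → NULL
item=E: promo_price=NULL, sale_price=NULL (all NULL) → NULL
item=G: promo_price=NULL, sale_price=NULL (all NULL) → NULL
item=H: promo_price=30 → 30
item=J: promo_price=NULL, sale_price=NULL (all NULL) → NULL
item=K: promo_price=NULL, sale_price=NULL (all NULL) → NULL
item=M: promo_price=NULL, sale_price=NULL (all NULL) → NULL
item=N: promo_price=NULL, sale_price=239 → 239
item=Q: promo_price=NULL, sale_price=NULL (all NULL) → NULL
item=R: promo_price=33 → 33
item=U: promo_price=NULL, sale_price=243 → 243
item=W: promo_price=93 → 93
item=Y: promo_price=NULL, sale_price=396 → 396
item=Z: promo_price=167 → 167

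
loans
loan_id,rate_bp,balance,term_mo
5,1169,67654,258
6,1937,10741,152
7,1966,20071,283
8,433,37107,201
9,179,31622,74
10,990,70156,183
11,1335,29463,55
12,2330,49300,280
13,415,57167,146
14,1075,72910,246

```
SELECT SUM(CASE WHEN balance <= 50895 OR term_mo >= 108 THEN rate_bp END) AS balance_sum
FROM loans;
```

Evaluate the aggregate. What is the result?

11829

loan_id=5: ✓ → 1169
loan_id=6: ✓ → 1937
loan_id=7: ✓ → 1966
loan_id=8: ✓ → 433
loan_id=9: ✓ → 179
loan_id=10: ✓ → 990
loan_id=11: ✓ → 1335
loan_id=12: ✓ → 2330
loan_id=13: ✓ → 415
loan_id=14: ✓ → 1075
balance_sum = 1169 + 1937 + 1966 + 433 + 179 + 990 + 1335 + 2330 + 415 + 1075 = 11829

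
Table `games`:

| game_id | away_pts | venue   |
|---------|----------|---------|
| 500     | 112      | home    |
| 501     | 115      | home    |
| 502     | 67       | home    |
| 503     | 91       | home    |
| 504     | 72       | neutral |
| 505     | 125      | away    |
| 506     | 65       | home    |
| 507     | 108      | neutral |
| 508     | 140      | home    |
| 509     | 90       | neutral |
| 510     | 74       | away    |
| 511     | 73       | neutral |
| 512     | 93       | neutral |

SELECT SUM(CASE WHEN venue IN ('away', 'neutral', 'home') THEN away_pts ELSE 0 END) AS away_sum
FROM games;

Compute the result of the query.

game_id=500: ✓ → 112
game_id=501: ✓ → 115
game_id=502: ✓ → 67
game_id=503: ✓ → 91
game_id=504: ✓ → 72
game_id=505: ✓ → 125
game_id=506: ✓ → 65
game_id=507: ✓ → 108
game_id=508: ✓ → 140
game_id=509: ✓ → 90
game_id=510: ✓ → 74
game_id=511: ✓ → 73
game_id=512: ✓ → 93
away_sum = 112 + 115 + 67 + 91 + 72 + 125 + 65 + 108 + 140 + 90 + 74 + 73 + 93 = 1225

1225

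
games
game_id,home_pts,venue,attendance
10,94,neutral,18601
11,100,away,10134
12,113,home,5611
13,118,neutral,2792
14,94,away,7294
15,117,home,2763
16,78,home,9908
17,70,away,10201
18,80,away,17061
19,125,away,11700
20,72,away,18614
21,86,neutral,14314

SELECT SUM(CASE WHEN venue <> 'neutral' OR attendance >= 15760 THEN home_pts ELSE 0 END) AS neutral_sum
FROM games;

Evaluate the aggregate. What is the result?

game_id=10: ✓ → 94
game_id=11: ✓ → 100
game_id=12: ✓ → 113
game_id=13: ✗
game_id=14: ✓ → 94
game_id=15: ✓ → 117
game_id=16: ✓ → 78
game_id=17: ✓ → 70
game_id=18: ✓ → 80
game_id=19: ✓ → 125
game_id=20: ✓ → 72
game_id=21: ✗
neutral_sum = 94 + 100 + 113 + 94 + 117 + 78 + 70 + 80 + 125 + 72 = 943

943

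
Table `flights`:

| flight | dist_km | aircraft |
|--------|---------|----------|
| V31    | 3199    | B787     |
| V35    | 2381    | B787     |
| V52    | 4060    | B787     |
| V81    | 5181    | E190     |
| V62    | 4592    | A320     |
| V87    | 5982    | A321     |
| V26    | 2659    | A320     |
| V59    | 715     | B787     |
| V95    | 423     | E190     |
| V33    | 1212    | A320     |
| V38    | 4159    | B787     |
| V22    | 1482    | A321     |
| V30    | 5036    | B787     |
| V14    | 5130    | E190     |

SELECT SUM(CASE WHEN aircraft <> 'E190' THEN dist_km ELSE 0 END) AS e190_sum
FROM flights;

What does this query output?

35477

flight=V31: ✓ → 3199
flight=V35: ✓ → 2381
flight=V52: ✓ → 4060
flight=V81: ✗
flight=V62: ✓ → 4592
flight=V87: ✓ → 5982
flight=V26: ✓ → 2659
flight=V59: ✓ → 715
flight=V95: ✗
flight=V33: ✓ → 1212
flight=V38: ✓ → 4159
flight=V22: ✓ → 1482
flight=V30: ✓ → 5036
flight=V14: ✗
e190_sum = 3199 + 2381 + 4060 + 4592 + 5982 + 2659 + 715 + 1212 + 4159 + 1482 + 5036 = 35477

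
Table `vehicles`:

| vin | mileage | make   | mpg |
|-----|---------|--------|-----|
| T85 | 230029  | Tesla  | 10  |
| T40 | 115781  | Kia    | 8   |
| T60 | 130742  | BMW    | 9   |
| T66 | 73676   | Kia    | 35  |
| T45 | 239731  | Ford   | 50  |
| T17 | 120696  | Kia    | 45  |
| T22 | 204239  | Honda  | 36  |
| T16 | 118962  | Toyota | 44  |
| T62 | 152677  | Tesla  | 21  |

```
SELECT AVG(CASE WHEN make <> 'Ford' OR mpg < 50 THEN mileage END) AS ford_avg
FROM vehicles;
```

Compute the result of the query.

143350.25

vin=T85: ✓ → 230029
vin=T40: ✓ → 115781
vin=T60: ✓ → 130742
vin=T66: ✓ → 73676
vin=T45: ✗
vin=T17: ✓ → 120696
vin=T22: ✓ → 204239
vin=T16: ✓ → 118962
vin=T62: ✓ → 152677
ford_avg = (230029 + 115781 + 130742 + 73676 + 120696 + 204239 + 118962 + 152677) / 8 = 143350.25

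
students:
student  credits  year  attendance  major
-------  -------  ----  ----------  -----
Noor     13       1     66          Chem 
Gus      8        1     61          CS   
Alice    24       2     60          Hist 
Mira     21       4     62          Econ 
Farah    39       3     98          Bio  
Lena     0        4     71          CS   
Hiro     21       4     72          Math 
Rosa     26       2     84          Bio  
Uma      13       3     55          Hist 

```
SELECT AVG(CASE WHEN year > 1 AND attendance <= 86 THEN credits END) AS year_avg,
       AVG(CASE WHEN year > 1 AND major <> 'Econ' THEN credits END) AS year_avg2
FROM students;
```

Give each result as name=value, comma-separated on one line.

year_avg=17.5, year_avg2=20.5

[year_avg: year > 1 AND attendance <= 86]
student=Noor: ✗
student=Gus: ✗
student=Alice: ✓ → 24
student=Mira: ✓ → 21
student=Farah: ✗
student=Lena: ✓ → 0
student=Hiro: ✓ → 21
student=Rosa: ✓ → 26
student=Uma: ✓ → 13
year_avg = (24 + 21 + 0 + 21 + 26 + 13) / 6 = 17.5
—
[year_avg2: year > 1 AND major <> 'Econ']
student=Noor: ✗
student=Gus: ✗
student=Alice: ✓ → 24
student=Mira: ✗
student=Farah: ✓ → 39
student=Lena: ✓ → 0
student=Hiro: ✓ → 21
student=Rosa: ✓ → 26
student=Uma: ✓ → 13
year_avg2 = (24 + 39 + 0 + 21 + 26 + 13) / 6 = 20.5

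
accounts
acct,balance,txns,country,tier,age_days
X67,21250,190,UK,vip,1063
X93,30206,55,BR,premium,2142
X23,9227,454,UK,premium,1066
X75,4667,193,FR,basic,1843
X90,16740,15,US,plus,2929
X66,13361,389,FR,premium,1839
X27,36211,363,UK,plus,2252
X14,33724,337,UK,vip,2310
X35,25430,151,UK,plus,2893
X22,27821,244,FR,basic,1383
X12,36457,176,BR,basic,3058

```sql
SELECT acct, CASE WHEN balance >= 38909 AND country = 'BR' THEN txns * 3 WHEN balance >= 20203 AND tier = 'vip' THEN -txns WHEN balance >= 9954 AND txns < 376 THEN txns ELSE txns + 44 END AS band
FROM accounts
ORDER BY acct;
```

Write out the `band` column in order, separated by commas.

176, -337, 244, 498, 363, 151, 433, -190, 237, 15, 55

acct=X12: balance >= 9954 AND txns < 376 → 176
acct=X14: balance >= 20203 AND tier = 'vip' → -337
acct=X22: balance >= 9954 AND txns < 376 → 244
acct=X23: ELSE → 498
acct=X27: balance >= 9954 AND txns < 376 → 363
acct=X35: balance >= 9954 AND txns < 376 → 151
acct=X66: ELSE → 433
acct=X67: balance >= 20203 AND tier = 'vip' → -190
acct=X75: ELSE → 237
acct=X90: balance >= 9954 AND txns < 376 → 15
acct=X93: balance >= 9954 AND txns < 376 → 55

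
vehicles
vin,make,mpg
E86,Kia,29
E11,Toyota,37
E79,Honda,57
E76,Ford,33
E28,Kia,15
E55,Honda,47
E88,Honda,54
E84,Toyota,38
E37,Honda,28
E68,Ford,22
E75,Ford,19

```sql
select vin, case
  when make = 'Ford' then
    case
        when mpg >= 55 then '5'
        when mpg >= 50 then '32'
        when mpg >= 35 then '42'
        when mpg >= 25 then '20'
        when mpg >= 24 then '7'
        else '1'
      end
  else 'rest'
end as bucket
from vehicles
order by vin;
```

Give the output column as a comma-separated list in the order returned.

rest, rest, rest, rest, 1, 1, 20, rest, rest, rest, rest

vin=E11: make='Toyota' → outer ELSE → rest
vin=E28: make='Kia' → outer ELSE → rest
vin=E37: make='Honda' → outer ELSE → rest
vin=E55: make='Honda' → outer ELSE → rest
vin=E68: make='Ford' → inner[ELSE] → 1
vin=E75: make='Ford' → inner[ELSE] → 1
vin=E76: make='Ford' → inner[mpg >= 25] → 20
vin=E79: make='Honda' → outer ELSE → rest
vin=E84: make='Toyota' → outer ELSE → rest
vin=E86: make='Kia' → outer ELSE → rest
vin=E88: make='Honda' → outer ELSE → rest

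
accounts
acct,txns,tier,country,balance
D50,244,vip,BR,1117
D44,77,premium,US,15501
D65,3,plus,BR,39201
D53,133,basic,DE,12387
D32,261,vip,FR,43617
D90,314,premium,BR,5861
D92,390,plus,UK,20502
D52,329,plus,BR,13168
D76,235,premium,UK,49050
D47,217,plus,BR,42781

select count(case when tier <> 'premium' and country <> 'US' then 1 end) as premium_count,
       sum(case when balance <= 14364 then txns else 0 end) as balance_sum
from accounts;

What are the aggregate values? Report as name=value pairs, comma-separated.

premium_count=7, balance_sum=1020

[premium_count: tier <> 'premium' and country <> 'US']
acct=D50: ✓ → 1
acct=D44: ✗
acct=D65: ✓ → 1
acct=D53: ✓ → 1
acct=D32: ✓ → 1
acct=D90: ✗
acct=D92: ✓ → 1
acct=D52: ✓ → 1
acct=D76: ✗
acct=D47: ✓ → 1
premium_count = COUNT(1, 1, 1, 1, 1, 1, 1) = 7
—
[balance_sum: balance <= 14364]
acct=D50: ✓ → 244
acct=D44: ✗
acct=D65: ✗
acct=D53: ✓ → 133
acct=D32: ✗
acct=D90: ✓ → 314
acct=D92: ✗
acct=D52: ✓ → 329
acct=D76: ✗
acct=D47: ✗
balance_sum = 244 + 133 + 314 + 329 = 1020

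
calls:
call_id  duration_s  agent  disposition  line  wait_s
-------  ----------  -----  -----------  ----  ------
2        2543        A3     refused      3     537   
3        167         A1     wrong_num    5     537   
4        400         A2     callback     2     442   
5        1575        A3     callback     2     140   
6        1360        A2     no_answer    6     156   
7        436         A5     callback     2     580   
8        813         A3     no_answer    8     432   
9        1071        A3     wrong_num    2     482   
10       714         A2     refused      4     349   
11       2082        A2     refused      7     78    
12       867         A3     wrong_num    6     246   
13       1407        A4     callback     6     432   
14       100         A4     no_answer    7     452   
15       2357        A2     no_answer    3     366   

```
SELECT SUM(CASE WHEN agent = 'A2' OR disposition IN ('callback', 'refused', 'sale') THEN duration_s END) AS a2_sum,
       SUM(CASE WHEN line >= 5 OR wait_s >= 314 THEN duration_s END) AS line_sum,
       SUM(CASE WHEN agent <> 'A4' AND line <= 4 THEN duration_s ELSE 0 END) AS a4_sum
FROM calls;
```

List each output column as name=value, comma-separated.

a2_sum=12874, line_sum=14317, a4_sum=9096

[a2_sum: agent = 'A2' OR disposition IN ('callback', 'refused', 'sale')]
call_id=2: ✓ → 2543
call_id=3: ✗
call_id=4: ✓ → 400
call_id=5: ✓ → 1575
call_id=6: ✓ → 1360
call_id=7: ✓ → 436
call_id=8: ✗
call_id=9: ✗
call_id=10: ✓ → 714
call_id=11: ✓ → 2082
call_id=12: ✗
call_id=13: ✓ → 1407
call_id=14: ✗
call_id=15: ✓ → 2357
a2_sum = 2543 + 400 + 1575 + 1360 + 436 + 714 + 2082 + 1407 + 2357 = 12874
—
[line_sum: line >= 5 OR wait_s >= 314]
call_id=2: ✓ → 2543
call_id=3: ✓ → 167
call_id=4: ✓ → 400
call_id=5: ✗
call_id=6: ✓ → 1360
call_id=7: ✓ → 436
call_id=8: ✓ → 813
call_id=9: ✓ → 1071
call_id=10: ✓ → 714
call_id=11: ✓ → 2082
call_id=12: ✓ → 867
call_id=13: ✓ → 1407
call_id=14: ✓ → 100
call_id=15: ✓ → 2357
line_sum = 2543 + 167 + 400 + 1360 + 436 + 813 + 1071 + 714 + 2082 + 867 + 1407 + 100 + 2357 = 14317
—
[a4_sum: agent <> 'A4' AND line <= 4]
call_id=2: ✓ → 2543
call_id=3: ✗
call_id=4: ✓ → 400
call_id=5: ✓ → 1575
call_id=6: ✗
call_id=7: ✓ → 436
call_id=8: ✗
call_id=9: ✓ → 1071
call_id=10: ✓ → 714
call_id=11: ✗
call_id=12: ✗
call_id=13: ✗
call_id=14: ✗
call_id=15: ✓ → 2357
a4_sum = 2543 + 400 + 1575 + 436 + 1071 + 714 + 2357 = 9096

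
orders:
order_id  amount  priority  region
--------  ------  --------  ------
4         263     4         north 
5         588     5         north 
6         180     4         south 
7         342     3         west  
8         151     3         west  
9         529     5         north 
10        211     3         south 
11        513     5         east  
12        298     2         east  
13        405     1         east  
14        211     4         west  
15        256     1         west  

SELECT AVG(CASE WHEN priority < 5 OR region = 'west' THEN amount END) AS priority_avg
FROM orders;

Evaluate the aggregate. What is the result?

257.4444444444

order_id=4: ✓ → 263
order_id=5: ✗
order_id=6: ✓ → 180
order_id=7: ✓ → 342
order_id=8: ✓ → 151
order_id=9: ✗
order_id=10: ✓ → 211
order_id=11: ✗
order_id=12: ✓ → 298
order_id=13: ✓ → 405
order_id=14: ✓ → 211
order_id=15: ✓ → 256
priority_avg = (263 + 180 + 342 + 151 + 211 + 298 + 405 + 211 + 256) / 9 = 257.4444444444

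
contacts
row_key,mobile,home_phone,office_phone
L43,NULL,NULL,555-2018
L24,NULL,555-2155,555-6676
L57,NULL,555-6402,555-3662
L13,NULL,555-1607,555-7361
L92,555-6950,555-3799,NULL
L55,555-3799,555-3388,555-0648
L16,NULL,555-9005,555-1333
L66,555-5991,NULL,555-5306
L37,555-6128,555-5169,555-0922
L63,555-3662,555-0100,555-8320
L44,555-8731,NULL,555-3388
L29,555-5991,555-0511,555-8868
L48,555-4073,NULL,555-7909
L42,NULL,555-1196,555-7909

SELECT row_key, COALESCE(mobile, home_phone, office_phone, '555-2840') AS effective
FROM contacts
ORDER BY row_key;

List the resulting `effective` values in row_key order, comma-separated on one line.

row_key=L13: mobile=NULL, home_phone=555-1607 → 555-1607
row_key=L16: mobile=NULL, home_phone=555-9005 → 555-9005
row_key=L24: mobile=NULL, home_phone=555-2155 → 555-2155
row_key=L29: mobile=555-5991 → 555-5991
row_key=L37: mobile=555-6128 → 555-6128
row_key=L42: mobile=NULL, home_phone=555-1196 → 555-1196
row_key=L43: mobile=NULL, home_phone=NULL, office_phone=555-2018 → 555-2018
row_key=L44: mobile=555-8731 → 555-8731
row_key=L48: mobile=555-4073 → 555-4073
row_key=L55: mobile=555-3799 → 555-3799
row_key=L57: mobile=NULL, home_phone=555-6402 → 555-6402
row_key=L63: mobile=555-3662 → 555-3662
row_key=L66: mobile=555-5991 → 555-5991
row_key=L92: mobile=555-6950 → 555-6950

555-1607, 555-9005, 555-2155, 555-5991, 555-6128, 555-1196, 555-2018, 555-8731, 555-4073, 555-3799, 555-6402, 555-3662, 555-5991, 555-6950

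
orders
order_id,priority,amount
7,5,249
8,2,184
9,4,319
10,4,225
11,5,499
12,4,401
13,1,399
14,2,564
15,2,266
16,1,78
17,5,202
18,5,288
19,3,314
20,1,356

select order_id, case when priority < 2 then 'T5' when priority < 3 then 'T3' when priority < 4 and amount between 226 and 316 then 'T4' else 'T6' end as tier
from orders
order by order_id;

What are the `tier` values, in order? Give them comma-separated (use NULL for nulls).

T6, T3, T6, T6, T6, T6, T5, T3, T3, T5, T6, T6, T4, T5

order_id=7: ELSE → T6
order_id=8: priority < 3 → T3
order_id=9: ELSE → T6
order_id=10: ELSE → T6
order_id=11: ELSE → T6
order_id=12: ELSE → T6
order_id=13: priority < 2 → T5
order_id=14: priority < 3 → T3
order_id=15: priority < 3 → T3
order_id=16: priority < 2 → T5
order_id=17: ELSE → T6
order_id=18: ELSE → T6
order_id=19: priority < 4 and amount between 226 and 316 → T4
order_id=20: priority < 2 → T5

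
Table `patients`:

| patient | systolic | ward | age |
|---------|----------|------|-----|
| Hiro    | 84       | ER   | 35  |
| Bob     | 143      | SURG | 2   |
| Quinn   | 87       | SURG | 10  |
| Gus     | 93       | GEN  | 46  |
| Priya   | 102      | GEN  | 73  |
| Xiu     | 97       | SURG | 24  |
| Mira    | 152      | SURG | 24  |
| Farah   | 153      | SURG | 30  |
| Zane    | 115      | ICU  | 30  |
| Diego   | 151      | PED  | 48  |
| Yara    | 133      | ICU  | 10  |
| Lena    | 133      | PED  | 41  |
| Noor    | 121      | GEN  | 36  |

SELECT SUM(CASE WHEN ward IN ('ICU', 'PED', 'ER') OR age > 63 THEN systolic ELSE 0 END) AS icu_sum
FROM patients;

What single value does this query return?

718

patient=Hiro: ✓ → 84
patient=Bob: ✗
patient=Quinn: ✗
patient=Gus: ✗
patient=Priya: ✓ → 102
patient=Xiu: ✗
patient=Mira: ✗
patient=Farah: ✗
patient=Zane: ✓ → 115
patient=Diego: ✓ → 151
patient=Yara: ✓ → 133
patient=Lena: ✓ → 133
patient=Noor: ✗
icu_sum = 84 + 102 + 115 + 151 + 133 + 133 = 718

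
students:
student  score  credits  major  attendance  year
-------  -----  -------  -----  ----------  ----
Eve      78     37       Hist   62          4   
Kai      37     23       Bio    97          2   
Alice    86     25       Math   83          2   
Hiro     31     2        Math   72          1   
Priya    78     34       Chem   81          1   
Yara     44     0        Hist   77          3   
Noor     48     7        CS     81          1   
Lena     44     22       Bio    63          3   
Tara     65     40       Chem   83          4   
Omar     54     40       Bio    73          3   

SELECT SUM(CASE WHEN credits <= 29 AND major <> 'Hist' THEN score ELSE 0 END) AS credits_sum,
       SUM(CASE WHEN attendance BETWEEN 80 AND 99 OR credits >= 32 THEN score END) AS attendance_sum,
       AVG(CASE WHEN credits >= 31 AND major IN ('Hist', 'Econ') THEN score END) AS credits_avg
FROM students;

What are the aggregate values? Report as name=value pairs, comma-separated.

[credits_sum: credits <= 29 AND major <> 'Hist']
student=Eve: ✗
student=Kai: ✓ → 37
student=Alice: ✓ → 86
student=Hiro: ✓ → 31
student=Priya: ✗
student=Yara: ✗
student=Noor: ✓ → 48
student=Lena: ✓ → 44
student=Tara: ✗
student=Omar: ✗
credits_sum = 37 + 86 + 31 + 48 + 44 = 246
—
[attendance_sum: attendance BETWEEN 80 AND 99 OR credits >= 32]
student=Eve: ✓ → 78
student=Kai: ✓ → 37
student=Alice: ✓ → 86
student=Hiro: ✗
student=Priya: ✓ → 78
student=Yara: ✗
student=Noor: ✓ → 48
student=Lena: ✗
student=Tara: ✓ → 65
student=Omar: ✓ → 54
attendance_sum = 78 + 37 + 86 + 78 + 48 + 65 + 54 = 446
—
[credits_avg: credits >= 31 AND major IN ('Hist', 'Econ')]
student=Eve: ✓ → 78
student=Kai: ✗
student=Alice: ✗
student=Hiro: ✗
student=Priya: ✗
student=Yara: ✗
student=Noor: ✗
student=Lena: ✗
student=Tara: ✗
student=Omar: ✗
credits_avg = 78

credits_sum=246, attendance_sum=446, credits_avg=78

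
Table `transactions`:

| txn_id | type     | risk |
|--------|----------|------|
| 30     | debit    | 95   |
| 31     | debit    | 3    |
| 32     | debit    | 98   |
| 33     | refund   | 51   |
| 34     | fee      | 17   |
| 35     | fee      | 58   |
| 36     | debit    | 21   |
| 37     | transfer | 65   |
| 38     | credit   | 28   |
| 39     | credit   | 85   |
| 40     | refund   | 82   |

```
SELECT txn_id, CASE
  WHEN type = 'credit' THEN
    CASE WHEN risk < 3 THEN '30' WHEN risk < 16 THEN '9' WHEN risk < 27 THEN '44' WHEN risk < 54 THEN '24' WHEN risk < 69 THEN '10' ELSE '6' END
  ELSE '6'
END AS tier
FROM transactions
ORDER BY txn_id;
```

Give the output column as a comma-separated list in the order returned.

txn_id=30: type='debit' → outer ELSE → 6
txn_id=31: type='debit' → outer ELSE → 6
txn_id=32: type='debit' → outer ELSE → 6
txn_id=33: type='refund' → outer ELSE → 6
txn_id=34: type='fee' → outer ELSE → 6
txn_id=35: type='fee' → outer ELSE → 6
txn_id=36: type='debit' → outer ELSE → 6
txn_id=37: type='transfer' → outer ELSE → 6
txn_id=38: type='credit' → inner[risk < 54] → 24
txn_id=39: type='credit' → inner[ELSE] → 6
txn_id=40: type='refund' → outer ELSE → 6

6, 6, 6, 6, 6, 6, 6, 6, 24, 6, 6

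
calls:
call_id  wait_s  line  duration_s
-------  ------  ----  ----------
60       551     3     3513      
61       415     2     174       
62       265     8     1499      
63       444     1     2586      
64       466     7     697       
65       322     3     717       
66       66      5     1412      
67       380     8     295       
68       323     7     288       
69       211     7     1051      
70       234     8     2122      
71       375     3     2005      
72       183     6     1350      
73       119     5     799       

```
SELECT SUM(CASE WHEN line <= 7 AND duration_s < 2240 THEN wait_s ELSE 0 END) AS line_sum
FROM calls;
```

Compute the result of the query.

2480

call_id=60: ✗
call_id=61: ✓ → 415
call_id=62: ✗
call_id=63: ✗
call_id=64: ✓ → 466
call_id=65: ✓ → 322
call_id=66: ✓ → 66
call_id=67: ✗
call_id=68: ✓ → 323
call_id=69: ✓ → 211
call_id=70: ✗
call_id=71: ✓ → 375
call_id=72: ✓ → 183
call_id=73: ✓ → 119
line_sum = 415 + 466 + 322 + 66 + 323 + 211 + 375 + 183 + 119 = 2480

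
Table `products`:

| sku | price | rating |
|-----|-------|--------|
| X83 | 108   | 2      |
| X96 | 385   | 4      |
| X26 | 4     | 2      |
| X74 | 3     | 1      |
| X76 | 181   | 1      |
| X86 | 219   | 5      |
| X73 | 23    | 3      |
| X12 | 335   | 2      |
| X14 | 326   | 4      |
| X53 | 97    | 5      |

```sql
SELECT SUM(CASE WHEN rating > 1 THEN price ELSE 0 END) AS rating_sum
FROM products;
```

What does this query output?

sku=X83: ✓ → 108
sku=X96: ✓ → 385
sku=X26: ✓ → 4
sku=X74: ✗
sku=X76: ✗
sku=X86: ✓ → 219
sku=X73: ✓ → 23
sku=X12: ✓ → 335
sku=X14: ✓ → 326
sku=X53: ✓ → 97
rating_sum = 108 + 385 + 4 + 219 + 23 + 335 + 326 + 97 = 1497

1497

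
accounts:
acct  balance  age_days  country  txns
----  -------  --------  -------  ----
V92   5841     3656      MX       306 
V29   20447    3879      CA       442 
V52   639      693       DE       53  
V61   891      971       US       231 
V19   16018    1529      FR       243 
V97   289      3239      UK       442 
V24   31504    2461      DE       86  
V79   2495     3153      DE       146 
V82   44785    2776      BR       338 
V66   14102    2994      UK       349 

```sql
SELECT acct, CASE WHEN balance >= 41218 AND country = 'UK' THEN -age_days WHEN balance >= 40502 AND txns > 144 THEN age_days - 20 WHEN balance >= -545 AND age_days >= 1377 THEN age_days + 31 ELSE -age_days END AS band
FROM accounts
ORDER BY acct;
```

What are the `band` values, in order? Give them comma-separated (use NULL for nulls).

acct=V19: balance >= -545 AND age_days >= 1377 → 1560
acct=V24: balance >= -545 AND age_days >= 1377 → 2492
acct=V29: balance >= -545 AND age_days >= 1377 → 3910
acct=V52: ELSE → -693
acct=V61: ELSE → -971
acct=V66: balance >= -545 AND age_days >= 1377 → 3025
acct=V79: balance >= -545 AND age_days >= 1377 → 3184
acct=V82: balance >= 40502 AND txns > 144 → 2756
acct=V92: balance >= -545 AND age_days >= 1377 → 3687
acct=V97: balance >= -545 AND age_days >= 1377 → 3270

1560, 2492, 3910, -693, -971, 3025, 3184, 2756, 3687, 3270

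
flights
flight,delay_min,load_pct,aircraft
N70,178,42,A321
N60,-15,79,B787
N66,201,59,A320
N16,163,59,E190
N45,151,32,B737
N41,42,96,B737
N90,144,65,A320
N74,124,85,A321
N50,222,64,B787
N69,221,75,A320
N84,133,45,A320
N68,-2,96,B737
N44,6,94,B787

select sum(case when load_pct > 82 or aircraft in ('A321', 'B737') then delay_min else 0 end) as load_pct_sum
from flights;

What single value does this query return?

499

flight=N70: ✓ → 178
flight=N60: ✗
flight=N66: ✗
flight=N16: ✗
flight=N45: ✓ → 151
flight=N41: ✓ → 42
flight=N90: ✗
flight=N74: ✓ → 124
flight=N50: ✗
flight=N69: ✗
flight=N84: ✗
flight=N68: ✓ → -2
flight=N44: ✓ → 6
load_pct_sum = 178 + 151 + 42 + 124 + -2 + 6 = 499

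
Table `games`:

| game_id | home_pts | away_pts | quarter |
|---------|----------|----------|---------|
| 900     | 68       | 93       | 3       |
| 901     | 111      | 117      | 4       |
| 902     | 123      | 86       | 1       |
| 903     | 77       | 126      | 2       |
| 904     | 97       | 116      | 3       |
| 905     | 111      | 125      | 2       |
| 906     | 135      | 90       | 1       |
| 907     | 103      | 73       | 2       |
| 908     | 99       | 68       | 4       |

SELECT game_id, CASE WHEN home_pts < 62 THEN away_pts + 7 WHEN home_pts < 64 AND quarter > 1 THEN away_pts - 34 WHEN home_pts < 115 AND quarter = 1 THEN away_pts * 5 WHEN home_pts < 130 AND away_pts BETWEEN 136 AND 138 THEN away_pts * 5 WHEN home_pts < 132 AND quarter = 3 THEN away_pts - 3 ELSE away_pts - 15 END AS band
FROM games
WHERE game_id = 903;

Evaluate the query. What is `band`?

game_id = 903: home_pts=77, away_pts=126, quarter=2.
home_pts < 62 → false
home_pts < 64 AND quarter > 1 → false
home_pts < 115 AND quarter = 1 → false
home_pts < 130 AND away_pts BETWEEN 136 AND 138 → false
home_pts < 132 AND quarter = 3 → false
No prior WHEN matched → ELSE → 111

111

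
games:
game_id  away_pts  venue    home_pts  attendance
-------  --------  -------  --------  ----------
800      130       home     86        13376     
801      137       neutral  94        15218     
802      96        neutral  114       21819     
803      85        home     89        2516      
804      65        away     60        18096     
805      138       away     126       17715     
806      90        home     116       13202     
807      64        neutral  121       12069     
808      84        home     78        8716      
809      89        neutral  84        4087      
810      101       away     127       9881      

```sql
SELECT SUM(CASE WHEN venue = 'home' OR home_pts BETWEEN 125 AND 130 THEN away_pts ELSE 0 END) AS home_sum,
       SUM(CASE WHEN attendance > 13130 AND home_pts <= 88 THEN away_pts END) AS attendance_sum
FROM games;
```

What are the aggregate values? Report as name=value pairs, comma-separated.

home_sum=628, attendance_sum=195

[home_sum: venue = 'home' OR home_pts BETWEEN 125 AND 130]
game_id=800: ✓ → 130
game_id=801: ✗
game_id=802: ✗
game_id=803: ✓ → 85
game_id=804: ✗
game_id=805: ✓ → 138
game_id=806: ✓ → 90
game_id=807: ✗
game_id=808: ✓ → 84
game_id=809: ✗
game_id=810: ✓ → 101
home_sum = 130 + 85 + 138 + 90 + 84 + 101 = 628
—
[attendance_sum: attendance > 13130 AND home_pts <= 88]
game_id=800: ✓ → 130
game_id=801: ✗
game_id=802: ✗
game_id=803: ✗
game_id=804: ✓ → 65
game_id=805: ✗
game_id=806: ✗
game_id=807: ✗
game_id=808: ✗
game_id=809: ✗
game_id=810: ✗
attendance_sum = 130 + 65 = 195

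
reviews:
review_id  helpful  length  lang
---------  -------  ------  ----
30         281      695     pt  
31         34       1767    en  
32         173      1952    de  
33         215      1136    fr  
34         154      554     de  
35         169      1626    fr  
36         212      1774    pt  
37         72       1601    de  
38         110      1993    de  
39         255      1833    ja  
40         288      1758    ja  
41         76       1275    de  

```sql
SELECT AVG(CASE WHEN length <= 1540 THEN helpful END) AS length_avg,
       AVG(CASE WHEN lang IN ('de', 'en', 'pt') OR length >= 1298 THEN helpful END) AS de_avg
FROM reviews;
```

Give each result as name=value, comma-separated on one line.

length_avg=181.5, de_avg=165.8181818182

[length_avg: length <= 1540]
review_id=30: ✓ → 281
review_id=31: ✗
review_id=32: ✗
review_id=33: ✓ → 215
review_id=34: ✓ → 154
review_id=35: ✗
review_id=36: ✗
review_id=37: ✗
review_id=38: ✗
review_id=39: ✗
review_id=40: ✗
review_id=41: ✓ → 76
length_avg = (281 + 215 + 154 + 76) / 4 = 181.5
—
[de_avg: lang IN ('de', 'en', 'pt') OR length >= 1298]
review_id=30: ✓ → 281
review_id=31: ✓ → 34
review_id=32: ✓ → 173
review_id=33: ✗
review_id=34: ✓ → 154
review_id=35: ✓ → 169
review_id=36: ✓ → 212
review_id=37: ✓ → 72
review_id=38: ✓ → 110
review_id=39: ✓ → 255
review_id=40: ✓ → 288
review_id=41: ✓ → 76
de_avg = (281 + 34 + 173 + 154 + 169 + 212 + 72 + 110 + 255 + 288 + 76) / 11 = 165.8181818182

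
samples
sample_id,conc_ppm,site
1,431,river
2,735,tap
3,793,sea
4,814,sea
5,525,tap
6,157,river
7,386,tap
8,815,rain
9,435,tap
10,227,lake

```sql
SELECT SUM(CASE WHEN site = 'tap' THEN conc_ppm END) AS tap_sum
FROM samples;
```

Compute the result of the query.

2081

sample_id=1: ✗
sample_id=2: ✓ → 735
sample_id=3: ✗
sample_id=4: ✗
sample_id=5: ✓ → 525
sample_id=6: ✗
sample_id=7: ✓ → 386
sample_id=8: ✗
sample_id=9: ✓ → 435
sample_id=10: ✗
tap_sum = 735 + 525 + 386 + 435 = 2081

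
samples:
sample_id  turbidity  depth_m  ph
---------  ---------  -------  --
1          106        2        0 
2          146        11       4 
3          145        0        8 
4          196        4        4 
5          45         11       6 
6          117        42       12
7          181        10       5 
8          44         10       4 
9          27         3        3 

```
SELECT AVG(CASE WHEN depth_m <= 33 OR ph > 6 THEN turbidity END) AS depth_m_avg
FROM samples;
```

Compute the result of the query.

sample_id=1: ✓ → 106
sample_id=2: ✓ → 146
sample_id=3: ✓ → 145
sample_id=4: ✓ → 196
sample_id=5: ✓ → 45
sample_id=6: ✓ → 117
sample_id=7: ✓ → 181
sample_id=8: ✓ → 44
sample_id=9: ✓ → 27
depth_m_avg = (106 + 146 + 145 + 196 + 45 + 117 + 181 + 44 + 27) / 9 = 111.8888888889

111.8888888889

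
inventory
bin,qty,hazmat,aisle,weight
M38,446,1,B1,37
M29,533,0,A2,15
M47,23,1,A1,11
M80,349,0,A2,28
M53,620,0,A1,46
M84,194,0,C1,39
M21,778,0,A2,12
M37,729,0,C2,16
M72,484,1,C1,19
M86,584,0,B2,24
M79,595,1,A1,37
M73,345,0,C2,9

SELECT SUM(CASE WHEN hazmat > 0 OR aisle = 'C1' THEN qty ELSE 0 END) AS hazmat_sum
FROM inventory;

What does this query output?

bin=M38: ✓ → 446
bin=M29: ✗
bin=M47: ✓ → 23
bin=M80: ✗
bin=M53: ✗
bin=M84: ✓ → 194
bin=M21: ✗
bin=M37: ✗
bin=M72: ✓ → 484
bin=M86: ✗
bin=M79: ✓ → 595
bin=M73: ✗
hazmat_sum = 446 + 23 + 194 + 484 + 595 = 1742

1742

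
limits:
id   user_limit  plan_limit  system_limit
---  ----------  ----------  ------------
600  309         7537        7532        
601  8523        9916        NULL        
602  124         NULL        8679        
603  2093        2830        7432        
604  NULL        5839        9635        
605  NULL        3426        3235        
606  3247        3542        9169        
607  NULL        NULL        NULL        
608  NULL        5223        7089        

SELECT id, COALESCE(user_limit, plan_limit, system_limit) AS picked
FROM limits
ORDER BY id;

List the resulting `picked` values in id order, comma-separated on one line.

309, 8523, 124, 2093, 5839, 3426, 3247, NULL, 5223

id=600: user_limit=309 → 309
id=601: user_limit=8523 → 8523
id=602: user_limit=124 → 124
id=603: user_limit=2093 → 2093
id=604: user_limit=NULL, plan_limit=5839 → 5839
id=605: user_limit=NULL, plan_limit=3426 → 3426
id=606: user_limit=3247 → 3247
id=607: user_limit=NULL, plan_limit=NULL, system_limit=NULL (all NULL) → NULL
id=608: user_limit=NULL, plan_limit=5223 → 5223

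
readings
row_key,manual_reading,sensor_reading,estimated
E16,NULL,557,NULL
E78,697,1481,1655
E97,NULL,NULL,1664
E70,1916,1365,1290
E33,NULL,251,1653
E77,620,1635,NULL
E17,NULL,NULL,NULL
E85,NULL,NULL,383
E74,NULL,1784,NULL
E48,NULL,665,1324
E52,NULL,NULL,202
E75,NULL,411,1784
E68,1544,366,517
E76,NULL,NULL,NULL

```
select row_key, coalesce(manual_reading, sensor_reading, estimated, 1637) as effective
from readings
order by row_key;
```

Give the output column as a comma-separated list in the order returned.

row_key=E16: manual_reading=NULL, sensor_reading=557 → 557
row_key=E17: manual_reading=NULL, sensor_reading=NULL, estimated=NULL, → literal 1637 → 1637
row_key=E33: manual_reading=NULL, sensor_reading=251 → 251
row_key=E48: manual_reading=NULL, sensor_reading=665 → 665
row_key=E52: manual_reading=NULL, sensor_reading=NULL, estimated=202 → 202
row_key=E68: manual_reading=1544 → 1544
row_key=E70: manual_reading=1916 → 1916
row_key=E74: manual_reading=NULL, sensor_reading=1784 → 1784
row_key=E75: manual_reading=NULL, sensor_reading=411 → 411
row_key=E76: manual_reading=NULL, sensor_reading=NULL, estimated=NULL, → literal 1637 → 1637
row_key=E77: manual_reading=620 → 620
row_key=E78: manual_reading=697 → 697
row_key=E85: manual_reading=NULL, sensor_reading=NULL, estimated=383 → 383
row_key=E97: manual_reading=NULL, sensor_reading=NULL, estimated=1664 → 1664

557, 1637, 251, 665, 202, 1544, 1916, 1784, 411, 1637, 620, 697, 383, 1664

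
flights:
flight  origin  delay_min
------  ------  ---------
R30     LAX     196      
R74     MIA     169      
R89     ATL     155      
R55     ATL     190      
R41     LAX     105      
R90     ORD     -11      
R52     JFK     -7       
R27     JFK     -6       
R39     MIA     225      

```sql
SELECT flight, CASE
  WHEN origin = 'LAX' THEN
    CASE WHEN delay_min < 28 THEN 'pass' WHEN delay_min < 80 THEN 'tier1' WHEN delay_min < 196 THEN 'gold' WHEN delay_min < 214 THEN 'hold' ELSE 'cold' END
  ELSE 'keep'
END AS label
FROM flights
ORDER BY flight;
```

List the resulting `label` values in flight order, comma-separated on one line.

flight=R27: origin='JFK' → outer ELSE → keep
flight=R30: origin='LAX' → inner[delay_min < 214] → hold
flight=R39: origin='MIA' → outer ELSE → keep
flight=R41: origin='LAX' → inner[delay_min < 196] → gold
flight=R52: origin='JFK' → outer ELSE → keep
flight=R55: origin='ATL' → outer ELSE → keep
flight=R74: origin='MIA' → outer ELSE → keep
flight=R89: origin='ATL' → outer ELSE → keep
flight=R90: origin='ORD' → outer ELSE → keep

keep, hold, keep, gold, keep, keep, keep, keep, keep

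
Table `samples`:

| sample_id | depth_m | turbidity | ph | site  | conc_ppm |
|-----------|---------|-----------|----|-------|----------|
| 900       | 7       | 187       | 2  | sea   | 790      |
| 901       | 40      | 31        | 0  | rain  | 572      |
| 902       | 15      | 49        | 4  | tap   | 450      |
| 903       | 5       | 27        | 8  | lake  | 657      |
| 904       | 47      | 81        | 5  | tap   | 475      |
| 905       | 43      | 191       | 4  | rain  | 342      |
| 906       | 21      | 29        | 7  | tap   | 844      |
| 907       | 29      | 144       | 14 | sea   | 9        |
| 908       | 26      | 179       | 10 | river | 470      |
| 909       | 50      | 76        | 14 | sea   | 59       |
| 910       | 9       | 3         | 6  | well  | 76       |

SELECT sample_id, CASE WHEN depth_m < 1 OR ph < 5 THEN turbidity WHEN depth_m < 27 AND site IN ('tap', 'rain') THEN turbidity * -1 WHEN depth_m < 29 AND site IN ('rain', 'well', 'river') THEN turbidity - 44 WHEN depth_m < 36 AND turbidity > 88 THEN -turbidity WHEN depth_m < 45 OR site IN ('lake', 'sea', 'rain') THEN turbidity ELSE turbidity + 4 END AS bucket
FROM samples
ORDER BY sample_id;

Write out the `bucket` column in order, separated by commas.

187, 31, 49, 27, 85, 191, -29, -144, 135, 76, -41

sample_id=900: depth_m < 1 OR ph < 5 → 187
sample_id=901: depth_m < 1 OR ph < 5 → 31
sample_id=902: depth_m < 1 OR ph < 5 → 49
sample_id=903: depth_m < 45 OR site IN ('lake', 'sea', 'rain') → 27
sample_id=904: ELSE → 85
sample_id=905: depth_m < 1 OR ph < 5 → 191
sample_id=906: depth_m < 27 AND site IN ('tap', 'rain') → -29
sample_id=907: depth_m < 36 AND turbidity > 88 → -144
sample_id=908: depth_m < 29 AND site IN ('rain', 'well', 'river') → 135
sample_id=909: depth_m < 45 OR site IN ('lake', 'sea', 'rain') → 76
sample_id=910: depth_m < 29 AND site IN ('rain', 'well', 'river') → -41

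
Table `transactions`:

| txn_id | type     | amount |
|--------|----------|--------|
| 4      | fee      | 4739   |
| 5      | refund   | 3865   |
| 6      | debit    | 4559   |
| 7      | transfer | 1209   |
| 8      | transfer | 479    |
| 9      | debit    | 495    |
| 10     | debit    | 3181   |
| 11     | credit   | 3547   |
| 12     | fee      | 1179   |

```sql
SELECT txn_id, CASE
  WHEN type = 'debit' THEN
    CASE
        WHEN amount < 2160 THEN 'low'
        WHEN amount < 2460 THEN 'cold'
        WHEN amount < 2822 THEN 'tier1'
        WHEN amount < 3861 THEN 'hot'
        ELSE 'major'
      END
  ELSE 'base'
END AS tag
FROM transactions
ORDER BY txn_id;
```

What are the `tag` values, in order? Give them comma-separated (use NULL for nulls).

txn_id=4: type='fee' → outer ELSE → base
txn_id=5: type='refund' → outer ELSE → base
txn_id=6: type='debit' → inner[ELSE] → major
txn_id=7: type='transfer' → outer ELSE → base
txn_id=8: type='transfer' → outer ELSE → base
txn_id=9: type='debit' → inner[amount < 2160] → low
txn_id=10: type='debit' → inner[amount < 3861] → hot
txn_id=11: type='credit' → outer ELSE → base
txn_id=12: type='fee' → outer ELSE → base

base, base, major, base, base, low, hot, base, base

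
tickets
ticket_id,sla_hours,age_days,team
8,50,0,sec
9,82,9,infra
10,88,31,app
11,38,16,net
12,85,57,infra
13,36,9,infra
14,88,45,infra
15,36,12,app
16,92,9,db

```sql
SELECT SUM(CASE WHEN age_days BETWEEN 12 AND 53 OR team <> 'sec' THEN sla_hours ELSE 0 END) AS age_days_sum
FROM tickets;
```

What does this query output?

ticket_id=8: ✗
ticket_id=9: ✓ → 82
ticket_id=10: ✓ → 88
ticket_id=11: ✓ → 38
ticket_id=12: ✓ → 85
ticket_id=13: ✓ → 36
ticket_id=14: ✓ → 88
ticket_id=15: ✓ → 36
ticket_id=16: ✓ → 92
age_days_sum = 82 + 88 + 38 + 85 + 36 + 88 + 36 + 92 = 545

545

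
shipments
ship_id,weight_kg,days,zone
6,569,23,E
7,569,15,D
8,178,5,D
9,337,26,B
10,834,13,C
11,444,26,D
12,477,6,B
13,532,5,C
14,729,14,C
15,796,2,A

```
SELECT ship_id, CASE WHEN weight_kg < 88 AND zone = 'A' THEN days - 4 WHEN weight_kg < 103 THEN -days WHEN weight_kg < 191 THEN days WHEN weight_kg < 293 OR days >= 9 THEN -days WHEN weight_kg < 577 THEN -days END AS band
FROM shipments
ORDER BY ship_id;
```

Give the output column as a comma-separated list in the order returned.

-23, -15, 5, -26, -13, -26, -6, -5, -14, NULL

ship_id=6: weight_kg < 293 OR days >= 9 → -23
ship_id=7: weight_kg < 293 OR days >= 9 → -15
ship_id=8: weight_kg < 191 → 5
ship_id=9: weight_kg < 293 OR days >= 9 → -26
ship_id=10: weight_kg < 293 OR days >= 9 → -13
ship_id=11: weight_kg < 293 OR days >= 9 → -26
ship_id=12: weight_kg < 577 → -6
ship_id=13: weight_kg < 577 → -5
ship_id=14: weight_kg < 293 OR days >= 9 → -14
ship_id=15: (no match → NULL) → NULL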